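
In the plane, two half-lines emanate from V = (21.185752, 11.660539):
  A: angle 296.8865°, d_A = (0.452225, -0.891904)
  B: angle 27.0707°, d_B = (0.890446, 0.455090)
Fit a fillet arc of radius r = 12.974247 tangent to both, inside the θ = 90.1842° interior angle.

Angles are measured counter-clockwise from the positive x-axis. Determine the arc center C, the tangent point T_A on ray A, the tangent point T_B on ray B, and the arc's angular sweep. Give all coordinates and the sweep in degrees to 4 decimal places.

bisector direction at 341.9786° = (0.950941,-0.309372)
center distance |VC| = r/sin(θ/2) = 12.974247/sin(45.0921°) = 18.318933
C = V + |VC|·bis = (38.6060,5.9932)
T_A = V + ((C−V)·d_A)·d_A = V + 12.9326·d_A = (27.0342,0.1259)
T_B = V + ((C−V)·d_B)·d_B = V + 12.9326·d_B = (32.7015,17.5460)
sweep = 180° − θ = 89.8158°

center=(38.6060,5.9932) T_A=(27.0342,0.1259) T_B=(32.7015,17.5460) sweep=89.8158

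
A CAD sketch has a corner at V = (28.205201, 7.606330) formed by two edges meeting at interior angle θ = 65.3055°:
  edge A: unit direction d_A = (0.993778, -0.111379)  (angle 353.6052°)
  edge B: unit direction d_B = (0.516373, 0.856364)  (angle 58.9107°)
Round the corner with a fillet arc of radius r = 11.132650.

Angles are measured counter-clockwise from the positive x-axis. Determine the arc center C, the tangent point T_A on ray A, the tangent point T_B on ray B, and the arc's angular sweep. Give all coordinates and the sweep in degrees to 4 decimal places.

bisector direction at 26.2580° = (0.896811,0.442413)
center distance |VC| = r/sin(θ/2) = 11.132650/sin(32.6527°) = 20.633359
C = V + |VC|·bis = (46.7094,16.7348)
T_A = V + ((C−V)·d_A)·d_A = V + 17.3724·d_A = (45.4695,5.6714)
T_B = V + ((C−V)·d_B)·d_B = V + 17.3724·d_B = (37.1758,22.4834)
sweep = 180° − θ = 114.6945°

center=(46.7094,16.7348) T_A=(45.4695,5.6714) T_B=(37.1758,22.4834) sweep=114.6945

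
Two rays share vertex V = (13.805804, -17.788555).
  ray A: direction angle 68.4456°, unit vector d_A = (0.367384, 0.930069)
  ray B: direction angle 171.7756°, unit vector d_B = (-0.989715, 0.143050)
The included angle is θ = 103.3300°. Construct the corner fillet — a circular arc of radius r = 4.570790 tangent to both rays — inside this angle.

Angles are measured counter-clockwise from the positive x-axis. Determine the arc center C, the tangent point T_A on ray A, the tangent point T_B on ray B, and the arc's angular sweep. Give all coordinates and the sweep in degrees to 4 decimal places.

bisector direction at 120.1106° = (-0.501671,0.865059)
center distance |VC| = r/sin(θ/2) = 4.570790/sin(51.6650°) = 5.827134
C = V + |VC|·bis = (10.8825,-12.7477)
T_A = V + ((C−V)·d_A)·d_A = V + 3.6143·d_A = (15.1337,-14.4270)
T_B = V + ((C−V)·d_B)·d_B = V + 3.6143·d_B = (10.2286,-17.2715)
sweep = 180° − θ = 76.6700°

center=(10.8825,-12.7477) T_A=(15.1337,-14.4270) T_B=(10.2286,-17.2715) sweep=76.6700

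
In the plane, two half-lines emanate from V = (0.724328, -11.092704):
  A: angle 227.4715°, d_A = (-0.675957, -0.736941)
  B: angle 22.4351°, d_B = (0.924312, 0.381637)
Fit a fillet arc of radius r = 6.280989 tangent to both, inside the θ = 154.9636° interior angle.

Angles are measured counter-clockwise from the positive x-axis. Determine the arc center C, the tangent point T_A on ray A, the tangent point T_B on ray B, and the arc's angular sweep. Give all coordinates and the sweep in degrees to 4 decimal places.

bisector direction at 304.9533° = (0.572909,-0.819619)
center distance |VC| = r/sin(θ/2) = 6.280989/sin(77.4818°) = 6.433942
C = V + |VC|·bis = (4.4104,-16.3661)
T_A = V + ((C−V)·d_A)·d_A = V + 1.3946·d_A = (-0.2183,-12.1204)
T_B = V + ((C−V)·d_B)·d_B = V + 1.3946·d_B = (2.0133,-10.5605)
sweep = 180° − θ = 25.0364°

center=(4.4104,-16.3661) T_A=(-0.2183,-12.1204) T_B=(2.0133,-10.5605) sweep=25.0364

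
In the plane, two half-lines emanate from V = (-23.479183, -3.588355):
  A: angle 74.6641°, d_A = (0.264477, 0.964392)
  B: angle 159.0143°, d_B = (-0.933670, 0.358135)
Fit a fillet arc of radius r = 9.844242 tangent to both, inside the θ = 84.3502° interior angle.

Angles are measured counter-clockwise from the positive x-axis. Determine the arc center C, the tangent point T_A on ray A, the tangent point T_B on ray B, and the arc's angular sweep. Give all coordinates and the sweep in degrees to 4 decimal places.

center=(-30.0990,9.4945) T_A=(-20.6053,6.8909) T_B=(-33.6246,0.3032) sweep=95.6498

bisector direction at 116.8392° = (-0.451488,0.892277)
center distance |VC| = r/sin(θ/2) = 9.844242/sin(42.1751°) = 14.662292
C = V + |VC|·bis = (-30.0990,9.4945)
T_A = V + ((C−V)·d_A)·d_A = V + 10.8662·d_A = (-20.6053,6.8909)
T_B = V + ((C−V)·d_B)·d_B = V + 10.8662·d_B = (-33.6246,0.3032)
sweep = 180° − θ = 95.6498°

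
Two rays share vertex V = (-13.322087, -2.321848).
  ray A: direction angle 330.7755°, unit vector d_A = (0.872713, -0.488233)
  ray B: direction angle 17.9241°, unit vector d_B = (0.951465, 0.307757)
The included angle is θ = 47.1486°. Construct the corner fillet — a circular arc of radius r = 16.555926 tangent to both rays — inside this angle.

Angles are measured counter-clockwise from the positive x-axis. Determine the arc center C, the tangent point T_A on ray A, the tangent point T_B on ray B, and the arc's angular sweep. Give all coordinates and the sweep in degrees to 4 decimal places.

center=(27.8730,-6.3975) T_A=(19.7899,-20.8461) T_B=(22.7778,9.3549) sweep=132.8514

bisector direction at 354.3498° = (0.995142,-0.098455)
center distance |VC| = r/sin(θ/2) = 16.555926/sin(23.5743°) = 41.396236
C = V + |VC|·bis = (27.8730,-6.3975)
T_A = V + ((C−V)·d_A)·d_A = V + 37.9414·d_A = (19.7899,-20.8461)
T_B = V + ((C−V)·d_B)·d_B = V + 37.9414·d_B = (22.7778,9.3549)
sweep = 180° − θ = 132.8514°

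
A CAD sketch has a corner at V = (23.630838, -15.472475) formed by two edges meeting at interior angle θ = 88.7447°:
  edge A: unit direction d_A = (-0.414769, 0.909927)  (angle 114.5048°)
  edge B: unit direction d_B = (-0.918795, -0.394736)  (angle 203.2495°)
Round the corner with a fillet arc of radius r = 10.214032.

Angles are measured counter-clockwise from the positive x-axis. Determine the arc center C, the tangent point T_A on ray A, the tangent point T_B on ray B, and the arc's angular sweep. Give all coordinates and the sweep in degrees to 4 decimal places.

center=(10.0065,-10.2090) T_A=(19.3005,-5.9726) T_B=(14.0383,-19.5936) sweep=91.2553

bisector direction at 158.8772° = (-0.932810,0.360369)
center distance |VC| = r/sin(θ/2) = 10.214032/sin(44.3723°) = 14.605695
C = V + |VC|·bis = (10.0065,-10.2090)
T_A = V + ((C−V)·d_A)·d_A = V + 10.4403·d_A = (19.3005,-5.9726)
T_B = V + ((C−V)·d_B)·d_B = V + 10.4403·d_B = (14.0383,-19.5936)
sweep = 180° − θ = 91.2553°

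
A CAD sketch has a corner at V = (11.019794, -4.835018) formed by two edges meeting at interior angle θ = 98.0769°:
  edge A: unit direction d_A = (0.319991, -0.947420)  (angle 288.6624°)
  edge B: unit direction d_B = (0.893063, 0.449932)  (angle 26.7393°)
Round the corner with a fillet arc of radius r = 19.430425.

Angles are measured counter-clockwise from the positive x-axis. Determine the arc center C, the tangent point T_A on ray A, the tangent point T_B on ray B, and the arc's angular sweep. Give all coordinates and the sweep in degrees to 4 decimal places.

center=(34.8261,-14.5983) T_A=(16.4173,-20.8159) T_B=(26.0837,2.7543) sweep=81.9231

bisector direction at 337.7008° = (0.925215,-0.379442)
center distance |VC| = r/sin(θ/2) = 19.430425/sin(49.0384°) = 25.730561
C = V + |VC|·bis = (34.8261,-14.5983)
T_A = V + ((C−V)·d_A)·d_A = V + 16.8677·d_A = (16.4173,-20.8159)
T_B = V + ((C−V)·d_B)·d_B = V + 16.8677·d_B = (26.0837,2.7543)
sweep = 180° − θ = 81.9231°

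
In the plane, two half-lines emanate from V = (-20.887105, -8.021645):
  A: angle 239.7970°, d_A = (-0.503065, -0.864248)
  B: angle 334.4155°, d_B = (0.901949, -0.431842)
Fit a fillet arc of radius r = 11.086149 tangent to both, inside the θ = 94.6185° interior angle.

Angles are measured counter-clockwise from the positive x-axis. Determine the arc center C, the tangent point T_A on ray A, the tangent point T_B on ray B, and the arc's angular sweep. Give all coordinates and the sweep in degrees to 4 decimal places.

center=(-16.4506,-22.4371) T_A=(-26.0318,-16.8600) T_B=(-11.6631,-12.4380) sweep=85.3815

bisector direction at 287.1062° = (0.294145,-0.955761)
center distance |VC| = r/sin(θ/2) = 11.086149/sin(47.3092°) = 15.082702
C = V + |VC|·bis = (-16.4506,-22.4371)
T_A = V + ((C−V)·d_A)·d_A = V + 10.2267·d_A = (-26.0318,-16.8600)
T_B = V + ((C−V)·d_B)·d_B = V + 10.2267·d_B = (-11.6631,-12.4380)
sweep = 180° − θ = 85.3815°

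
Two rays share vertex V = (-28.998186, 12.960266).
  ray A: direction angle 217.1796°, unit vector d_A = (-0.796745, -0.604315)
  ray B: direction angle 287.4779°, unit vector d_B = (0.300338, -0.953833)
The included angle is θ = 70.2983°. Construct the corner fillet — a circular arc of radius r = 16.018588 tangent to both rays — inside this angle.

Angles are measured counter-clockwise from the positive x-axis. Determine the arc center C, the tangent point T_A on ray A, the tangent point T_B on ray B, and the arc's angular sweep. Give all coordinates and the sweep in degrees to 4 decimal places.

bisector direction at 252.3288° = (-0.303555,-0.952814)
center distance |VC| = r/sin(θ/2) = 16.018588/sin(35.1491°) = 27.824208
C = V + |VC|·bis = (-37.4444,-13.5510)
T_A = V + ((C−V)·d_A)·d_A = V + 22.7506·d_A = (-47.1246,-0.7883)
T_B = V + ((C−V)·d_B)·d_B = V + 22.7506·d_B = (-22.1653,-8.7400)
sweep = 180° − θ = 109.7017°

center=(-37.4444,-13.5510) T_A=(-47.1246,-0.7883) T_B=(-22.1653,-8.7400) sweep=109.7017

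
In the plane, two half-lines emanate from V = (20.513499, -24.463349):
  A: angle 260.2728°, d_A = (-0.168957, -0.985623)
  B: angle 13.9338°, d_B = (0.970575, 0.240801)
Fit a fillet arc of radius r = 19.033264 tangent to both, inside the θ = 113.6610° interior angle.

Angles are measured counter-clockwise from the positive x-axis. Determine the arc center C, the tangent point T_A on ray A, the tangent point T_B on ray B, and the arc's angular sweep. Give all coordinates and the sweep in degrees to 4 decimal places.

center=(37.1712,-39.9409) T_A=(18.4116,-36.7250) T_B=(32.5880,-21.4677) sweep=66.3390

bisector direction at 317.1033° = (0.732582,-0.680679)
center distance |VC| = r/sin(θ/2) = 19.033264/sin(56.8305°) = 22.738349
C = V + |VC|·bis = (37.1712,-39.9409)
T_A = V + ((C−V)·d_A)·d_A = V + 12.4406·d_A = (18.4116,-36.7250)
T_B = V + ((C−V)·d_B)·d_B = V + 12.4406·d_B = (32.5880,-21.4677)
sweep = 180° − θ = 66.3390°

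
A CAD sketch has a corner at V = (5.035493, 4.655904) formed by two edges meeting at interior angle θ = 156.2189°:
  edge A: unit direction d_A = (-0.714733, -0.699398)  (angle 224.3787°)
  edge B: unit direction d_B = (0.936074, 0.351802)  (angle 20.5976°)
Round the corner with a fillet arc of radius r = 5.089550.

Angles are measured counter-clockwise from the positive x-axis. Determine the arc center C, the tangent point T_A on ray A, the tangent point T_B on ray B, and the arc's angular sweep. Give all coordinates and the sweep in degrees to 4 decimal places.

center=(7.8292,0.2687) T_A=(4.2695,3.9064) T_B=(6.0386,5.0329) sweep=23.7811

bisector direction at 302.4882° = (0.537125,-0.843503)
center distance |VC| = r/sin(θ/2) = 5.089550/sin(78.1094°) = 5.201151
C = V + |VC|·bis = (7.8292,0.2687)
T_A = V + ((C−V)·d_A)·d_A = V + 1.0717·d_A = (4.2695,3.9064)
T_B = V + ((C−V)·d_B)·d_B = V + 1.0717·d_B = (6.0386,5.0329)
sweep = 180° − θ = 23.7811°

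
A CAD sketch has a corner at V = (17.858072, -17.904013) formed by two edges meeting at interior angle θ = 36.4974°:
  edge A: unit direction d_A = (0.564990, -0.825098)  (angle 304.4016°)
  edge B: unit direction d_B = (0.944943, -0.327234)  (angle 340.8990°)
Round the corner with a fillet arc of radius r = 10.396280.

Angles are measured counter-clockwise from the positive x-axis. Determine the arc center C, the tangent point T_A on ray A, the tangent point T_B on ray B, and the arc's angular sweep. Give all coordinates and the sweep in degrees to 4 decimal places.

center=(44.2502,-38.0456) T_A=(35.6723,-43.9194) T_B=(47.6522,-28.2218) sweep=143.5026

bisector direction at 322.6503° = (0.794948,-0.606678)
center distance |VC| = r/sin(θ/2) = 10.396280/sin(18.2487°) = 33.199863
C = V + |VC|·bis = (44.2502,-38.0456)
T_A = V + ((C−V)·d_A)·d_A = V + 31.5301·d_A = (35.6723,-43.9194)
T_B = V + ((C−V)·d_B)·d_B = V + 31.5301·d_B = (47.6522,-28.2218)
sweep = 180° − θ = 143.5026°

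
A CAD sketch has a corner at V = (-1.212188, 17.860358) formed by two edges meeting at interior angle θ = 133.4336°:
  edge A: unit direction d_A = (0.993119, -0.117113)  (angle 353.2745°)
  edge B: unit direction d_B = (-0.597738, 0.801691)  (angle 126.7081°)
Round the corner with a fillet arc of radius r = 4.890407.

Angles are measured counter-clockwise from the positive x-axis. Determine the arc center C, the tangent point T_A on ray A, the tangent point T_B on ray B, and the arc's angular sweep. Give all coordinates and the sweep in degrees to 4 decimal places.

center=(1.4505,22.4707) T_A=(0.8778,17.6139) T_B=(-2.4701,19.5475) sweep=46.5664

bisector direction at 59.9913° = (0.500131,0.865949)
center distance |VC| = r/sin(θ/2) = 4.890407/sin(66.7168°) = 5.323980
C = V + |VC|·bis = (1.4505,22.4707)
T_A = V + ((C−V)·d_A)·d_A = V + 2.1044·d_A = (0.8778,17.6139)
T_B = V + ((C−V)·d_B)·d_B = V + 2.1044·d_B = (-2.4701,19.5475)
sweep = 180° − θ = 46.5664°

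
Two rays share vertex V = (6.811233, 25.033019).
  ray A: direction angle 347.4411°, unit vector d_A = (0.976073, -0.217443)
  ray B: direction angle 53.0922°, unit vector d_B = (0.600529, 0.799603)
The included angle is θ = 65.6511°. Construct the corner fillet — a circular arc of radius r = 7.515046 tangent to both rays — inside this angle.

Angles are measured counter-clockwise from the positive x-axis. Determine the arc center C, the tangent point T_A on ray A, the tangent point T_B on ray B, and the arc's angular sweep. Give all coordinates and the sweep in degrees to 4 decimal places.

center=(19.8162,29.8351) T_A=(18.1821,22.4999) T_B=(13.8072,34.3481) sweep=114.3489

bisector direction at 20.2666° = (0.938091,0.346390)
center distance |VC| = r/sin(θ/2) = 7.515046/sin(32.8255°) = 13.863276
C = V + |VC|·bis = (19.8162,29.8351)
T_A = V + ((C−V)·d_A)·d_A = V + 11.6497·d_A = (18.1821,22.4999)
T_B = V + ((C−V)·d_B)·d_B = V + 11.6497·d_B = (13.8072,34.3481)
sweep = 180° − θ = 114.3489°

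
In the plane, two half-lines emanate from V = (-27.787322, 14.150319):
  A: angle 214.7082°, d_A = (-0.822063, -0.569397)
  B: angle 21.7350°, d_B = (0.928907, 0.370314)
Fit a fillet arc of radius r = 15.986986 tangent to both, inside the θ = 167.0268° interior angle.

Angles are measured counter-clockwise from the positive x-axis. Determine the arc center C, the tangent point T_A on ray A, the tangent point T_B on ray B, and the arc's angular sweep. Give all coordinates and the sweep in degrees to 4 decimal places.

center=(-20.1786,-0.0270) T_A=(-29.2816,13.1153) T_B=(-26.0988,14.8234) sweep=12.9732

bisector direction at 298.2216° = (0.472883,-0.881125)
center distance |VC| = r/sin(θ/2) = 15.986986/sin(83.5134°) = 16.089989
C = V + |VC|·bis = (-20.1786,-0.0270)
T_A = V + ((C−V)·d_A)·d_A = V + 1.8177·d_A = (-29.2816,13.1153)
T_B = V + ((C−V)·d_B)·d_B = V + 1.8177·d_B = (-26.0988,14.8234)
sweep = 180° − θ = 12.9732°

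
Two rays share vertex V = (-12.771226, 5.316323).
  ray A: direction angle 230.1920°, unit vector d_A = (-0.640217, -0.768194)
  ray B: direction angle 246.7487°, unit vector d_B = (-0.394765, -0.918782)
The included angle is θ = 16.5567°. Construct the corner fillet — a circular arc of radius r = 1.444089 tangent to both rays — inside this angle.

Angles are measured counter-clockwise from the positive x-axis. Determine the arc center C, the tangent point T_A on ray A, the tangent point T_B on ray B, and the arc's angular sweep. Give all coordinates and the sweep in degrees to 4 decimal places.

center=(-18.0161,-3.2326) T_A=(-19.1255,-2.3081) T_B=(-16.6893,-3.8027) sweep=163.4433

bisector direction at 238.4703° = (-0.522940,-0.852370)
center distance |VC| = r/sin(θ/2) = 1.444089/sin(8.2783°) = 10.029630
C = V + |VC|·bis = (-18.0161,-3.2326)
T_A = V + ((C−V)·d_A)·d_A = V + 9.9251·d_A = (-19.1255,-2.3081)
T_B = V + ((C−V)·d_B)·d_B = V + 9.9251·d_B = (-16.6893,-3.8027)
sweep = 180° − θ = 163.4433°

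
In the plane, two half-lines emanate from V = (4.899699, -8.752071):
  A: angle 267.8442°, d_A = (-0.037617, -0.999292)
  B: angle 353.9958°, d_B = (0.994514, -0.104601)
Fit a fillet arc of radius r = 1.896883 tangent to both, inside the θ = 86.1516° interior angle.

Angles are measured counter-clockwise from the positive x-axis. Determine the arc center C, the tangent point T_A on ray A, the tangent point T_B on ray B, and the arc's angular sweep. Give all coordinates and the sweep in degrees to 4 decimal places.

center=(6.7189,-10.8508) T_A=(4.8234,-10.7794) T_B=(6.9173,-8.9643) sweep=93.8484

bisector direction at 310.9200° = (0.655005,-0.755625)
center distance |VC| = r/sin(θ/2) = 1.896883/sin(43.0758°) = 2.777422
C = V + |VC|·bis = (6.7189,-10.8508)
T_A = V + ((C−V)·d_A)·d_A = V + 2.0288·d_A = (4.8234,-10.7794)
T_B = V + ((C−V)·d_B)·d_B = V + 2.0288·d_B = (6.9173,-8.9643)
sweep = 180° − θ = 93.8484°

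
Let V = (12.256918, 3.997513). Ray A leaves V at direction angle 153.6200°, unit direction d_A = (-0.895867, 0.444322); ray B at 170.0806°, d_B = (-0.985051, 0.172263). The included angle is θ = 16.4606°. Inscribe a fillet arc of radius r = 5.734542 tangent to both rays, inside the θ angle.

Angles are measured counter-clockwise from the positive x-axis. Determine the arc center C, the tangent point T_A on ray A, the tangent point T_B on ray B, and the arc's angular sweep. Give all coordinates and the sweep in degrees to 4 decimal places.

bisector direction at 161.8503° = (-0.950246,0.311501)
center distance |VC| = r/sin(θ/2) = 5.734542/sin(8.2303°) = 40.059016
C = V + |VC|·bis = (-25.8090,16.4759)
T_A = V + ((C−V)·d_A)·d_A = V + 39.6464·d_A = (-23.2610,21.6133)
T_B = V + ((C−V)·d_B)·d_B = V + 39.6464·d_B = (-26.7968,10.8271)
sweep = 180° − θ = 163.5394°

center=(-25.8090,16.4759) T_A=(-23.2610,21.6133) T_B=(-26.7968,10.8271) sweep=163.5394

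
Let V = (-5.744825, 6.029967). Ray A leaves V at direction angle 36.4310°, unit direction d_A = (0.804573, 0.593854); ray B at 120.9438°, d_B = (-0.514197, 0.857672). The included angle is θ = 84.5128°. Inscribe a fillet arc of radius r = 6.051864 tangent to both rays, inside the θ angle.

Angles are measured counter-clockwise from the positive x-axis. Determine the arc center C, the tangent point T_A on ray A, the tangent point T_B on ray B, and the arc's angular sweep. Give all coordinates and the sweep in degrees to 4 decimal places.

bisector direction at 78.6874° = (0.196162,0.980572)
center distance |VC| = r/sin(θ/2) = 6.051864/sin(42.2564°) = 8.999730
C = V + |VC|·bis = (-3.9794,14.8548)
T_A = V + ((C−V)·d_A)·d_A = V + 6.6611·d_A = (-0.3855,9.9857)
T_B = V + ((C−V)·d_B)·d_B = V + 6.6611·d_B = (-9.1699,11.7430)
sweep = 180° − θ = 95.4872°

center=(-3.9794,14.8548) T_A=(-0.3855,9.9857) T_B=(-9.1699,11.7430) sweep=95.4872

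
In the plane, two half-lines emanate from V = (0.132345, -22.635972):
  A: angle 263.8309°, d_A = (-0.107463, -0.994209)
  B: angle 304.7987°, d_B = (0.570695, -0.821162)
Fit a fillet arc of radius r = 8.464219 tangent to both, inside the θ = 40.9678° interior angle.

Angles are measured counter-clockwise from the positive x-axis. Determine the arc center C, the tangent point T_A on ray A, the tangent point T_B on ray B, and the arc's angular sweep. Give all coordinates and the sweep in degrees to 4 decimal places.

bisector direction at 284.3148° = (0.247249,-0.968952)
center distance |VC| = r/sin(θ/2) = 8.464219/sin(20.4839°) = 24.187341
C = V + |VC|·bis = (6.1126,-46.0723)
T_A = V + ((C−V)·d_A)·d_A = V + 22.6580·d_A = (-2.3026,-45.1628)
T_B = V + ((C−V)·d_B)·d_B = V + 22.6580·d_B = (13.0631,-41.2419)
sweep = 180° − θ = 139.0322°

center=(6.1126,-46.0723) T_A=(-2.3026,-45.1628) T_B=(13.0631,-41.2419) sweep=139.0322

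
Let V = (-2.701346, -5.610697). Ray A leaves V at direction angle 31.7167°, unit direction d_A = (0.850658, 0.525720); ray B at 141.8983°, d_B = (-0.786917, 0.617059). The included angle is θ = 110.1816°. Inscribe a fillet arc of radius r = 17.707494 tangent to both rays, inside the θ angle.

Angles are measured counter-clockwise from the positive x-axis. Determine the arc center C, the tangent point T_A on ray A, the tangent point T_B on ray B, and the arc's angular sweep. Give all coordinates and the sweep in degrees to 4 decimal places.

center=(-1.4988,15.9487) T_A=(7.8104,0.8857) T_B=(-12.4254,2.0144) sweep=69.8184

bisector direction at 86.8075° = (0.055691,0.998448)
center distance |VC| = r/sin(θ/2) = 17.707494/sin(55.0908°) = 21.592925
C = V + |VC|·bis = (-1.4988,15.9487)
T_A = V + ((C−V)·d_A)·d_A = V + 12.3571·d_A = (7.8104,0.8857)
T_B = V + ((C−V)·d_B)·d_B = V + 12.3571·d_B = (-12.4254,2.0144)
sweep = 180° − θ = 69.8184°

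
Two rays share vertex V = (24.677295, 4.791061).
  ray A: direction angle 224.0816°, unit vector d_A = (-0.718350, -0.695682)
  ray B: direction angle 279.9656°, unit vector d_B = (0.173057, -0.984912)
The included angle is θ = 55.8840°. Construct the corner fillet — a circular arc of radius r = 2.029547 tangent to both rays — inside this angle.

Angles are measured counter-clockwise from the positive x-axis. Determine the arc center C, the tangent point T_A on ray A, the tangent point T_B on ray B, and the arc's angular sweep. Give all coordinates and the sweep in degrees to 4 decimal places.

center=(23.3405,0.6712) T_A=(21.9286,2.1291) T_B=(25.3395,1.0224) sweep=124.1160

bisector direction at 252.0236° = (-0.308625,-0.951184)
center distance |VC| = r/sin(θ/2) = 2.029547/sin(27.9420°) = 4.331294
C = V + |VC|·bis = (23.3405,0.6712)
T_A = V + ((C−V)·d_A)·d_A = V + 3.8264·d_A = (21.9286,2.1291)
T_B = V + ((C−V)·d_B)·d_B = V + 3.8264·d_B = (25.3395,1.0224)
sweep = 180° − θ = 124.1160°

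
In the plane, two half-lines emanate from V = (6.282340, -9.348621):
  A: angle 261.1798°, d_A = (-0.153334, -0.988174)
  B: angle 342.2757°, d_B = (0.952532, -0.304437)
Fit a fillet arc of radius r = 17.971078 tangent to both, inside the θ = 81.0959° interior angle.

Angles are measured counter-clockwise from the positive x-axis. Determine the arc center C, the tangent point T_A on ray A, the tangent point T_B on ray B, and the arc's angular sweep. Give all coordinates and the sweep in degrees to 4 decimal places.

center=(20.8200,-32.8616) T_A=(3.0614,-30.1060) T_B=(26.2911,-15.7436) sweep=98.9041

bisector direction at 301.7278° = (0.525884,-0.850557)
center distance |VC| = r/sin(θ/2) = 17.971078/sin(40.5480°) = 27.644232
C = V + |VC|·bis = (20.8200,-32.8616)
T_A = V + ((C−V)·d_A)·d_A = V + 21.0058·d_A = (3.0614,-30.1060)
T_B = V + ((C−V)·d_B)·d_B = V + 21.0058·d_B = (26.2911,-15.7436)
sweep = 180° − θ = 98.9041°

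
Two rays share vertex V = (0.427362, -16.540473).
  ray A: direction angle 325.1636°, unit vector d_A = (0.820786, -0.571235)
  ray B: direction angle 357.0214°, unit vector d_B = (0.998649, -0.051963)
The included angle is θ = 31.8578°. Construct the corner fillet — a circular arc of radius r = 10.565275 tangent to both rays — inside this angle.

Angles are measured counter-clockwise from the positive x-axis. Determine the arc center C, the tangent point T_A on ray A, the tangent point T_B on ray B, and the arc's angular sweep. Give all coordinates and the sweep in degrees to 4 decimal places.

bisector direction at 341.0925° = (0.946043,-0.324041)
center distance |VC| = r/sin(θ/2) = 10.565275/sin(15.9289°) = 38.496976
C = V + |VC|·bis = (36.8472,-29.0151)
T_A = V + ((C−V)·d_A)·d_A = V + 37.0188·d_A = (30.8119,-37.6869)
T_B = V + ((C−V)·d_B)·d_B = V + 37.0188·d_B = (37.3962,-18.4641)
sweep = 180° − θ = 148.1422°

center=(36.8472,-29.0151) T_A=(30.8119,-37.6869) T_B=(37.3962,-18.4641) sweep=148.1422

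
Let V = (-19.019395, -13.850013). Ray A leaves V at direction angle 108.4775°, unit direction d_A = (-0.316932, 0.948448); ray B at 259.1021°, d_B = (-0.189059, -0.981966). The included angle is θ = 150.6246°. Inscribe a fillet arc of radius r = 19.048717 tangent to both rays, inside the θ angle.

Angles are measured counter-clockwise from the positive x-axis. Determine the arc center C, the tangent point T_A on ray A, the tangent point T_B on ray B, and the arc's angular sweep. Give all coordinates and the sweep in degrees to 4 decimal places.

bisector direction at 183.7898° = (-0.997813,-0.066096)
center distance |VC| = r/sin(θ/2) = 19.048717/sin(75.3123°) = 19.692215
C = V + |VC|·bis = (-38.6685,-15.1516)
T_A = V + ((C−V)·d_A)·d_A = V + 4.9930·d_A = (-20.6018,-9.1144)
T_B = V + ((C−V)·d_B)·d_B = V + 4.9930·d_B = (-19.9634,-18.7529)
sweep = 180° − θ = 29.3754°

center=(-38.6685,-15.1516) T_A=(-20.6018,-9.1144) T_B=(-19.9634,-18.7529) sweep=29.3754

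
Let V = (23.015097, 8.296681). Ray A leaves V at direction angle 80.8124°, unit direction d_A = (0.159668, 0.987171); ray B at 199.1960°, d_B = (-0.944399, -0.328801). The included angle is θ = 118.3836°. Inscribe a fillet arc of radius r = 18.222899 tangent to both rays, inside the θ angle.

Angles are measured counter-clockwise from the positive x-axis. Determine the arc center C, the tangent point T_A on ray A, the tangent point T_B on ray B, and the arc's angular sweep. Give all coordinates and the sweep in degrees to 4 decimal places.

center=(6.7610,21.9334) T_A=(24.7501,19.0238) T_B=(12.7527,4.7237) sweep=61.6164

bisector direction at 140.0042° = (-0.766092,0.642731)
center distance |VC| = r/sin(θ/2) = 18.222899/sin(59.1918°) = 21.216886
C = V + |VC|·bis = (6.7610,21.9334)
T_A = V + ((C−V)·d_A)·d_A = V + 10.8666·d_A = (24.7501,19.0238)
T_B = V + ((C−V)·d_B)·d_B = V + 10.8666·d_B = (12.7527,4.7237)
sweep = 180° − θ = 61.6164°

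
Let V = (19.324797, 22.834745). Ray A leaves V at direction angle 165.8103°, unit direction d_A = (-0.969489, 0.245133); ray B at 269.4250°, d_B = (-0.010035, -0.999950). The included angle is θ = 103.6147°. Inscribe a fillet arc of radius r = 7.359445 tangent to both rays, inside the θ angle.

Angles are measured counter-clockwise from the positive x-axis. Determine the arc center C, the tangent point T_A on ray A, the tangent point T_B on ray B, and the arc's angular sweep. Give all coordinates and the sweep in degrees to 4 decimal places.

bisector direction at 217.6177° = (-0.792102,-0.610389)
center distance |VC| = r/sin(θ/2) = 7.359445/sin(51.8073°) = 9.363921
C = V + |VC|·bis = (11.9076,17.1191)
T_A = V + ((C−V)·d_A)·d_A = V + 5.7898·d_A = (13.7117,24.2540)
T_B = V + ((C−V)·d_B)·d_B = V + 5.7898·d_B = (19.2667,17.0453)
sweep = 180° − θ = 76.3853°

center=(11.9076,17.1191) T_A=(13.7117,24.2540) T_B=(19.2667,17.0453) sweep=76.3853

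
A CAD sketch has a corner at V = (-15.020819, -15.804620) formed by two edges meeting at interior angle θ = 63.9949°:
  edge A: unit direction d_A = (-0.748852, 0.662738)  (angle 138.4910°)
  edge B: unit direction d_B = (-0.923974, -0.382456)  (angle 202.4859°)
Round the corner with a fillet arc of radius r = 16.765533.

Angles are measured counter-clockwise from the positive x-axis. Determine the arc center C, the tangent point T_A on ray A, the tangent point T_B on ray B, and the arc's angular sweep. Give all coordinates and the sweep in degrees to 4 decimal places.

bisector direction at 170.4885° = (-0.986252,0.165246)
center distance |VC| = r/sin(θ/2) = 16.765533/sin(31.9975°) = 31.640154
C = V + |VC|·bis = (-46.2260,-10.5762)
T_A = V + ((C−V)·d_A)·d_A = V + 26.8331·d_A = (-35.1148,1.9787)
T_B = V + ((C−V)·d_B)·d_B = V + 26.8331·d_B = (-39.8139,-26.0671)
sweep = 180° − θ = 116.0051°

center=(-46.2260,-10.5762) T_A=(-35.1148,1.9787) T_B=(-39.8139,-26.0671) sweep=116.0051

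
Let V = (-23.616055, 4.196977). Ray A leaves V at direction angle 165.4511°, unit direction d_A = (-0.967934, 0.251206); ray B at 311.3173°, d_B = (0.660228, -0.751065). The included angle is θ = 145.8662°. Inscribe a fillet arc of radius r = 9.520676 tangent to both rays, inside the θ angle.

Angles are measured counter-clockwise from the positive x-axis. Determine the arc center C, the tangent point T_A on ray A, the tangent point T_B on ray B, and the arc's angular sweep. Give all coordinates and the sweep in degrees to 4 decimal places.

bisector direction at 238.3842° = (-0.524221,-0.851582)
center distance |VC| = r/sin(θ/2) = 9.520676/sin(72.9331°) = 9.959254
C = V + |VC|·bis = (-28.8369,-4.2841)
T_A = V + ((C−V)·d_A)·d_A = V + 2.9229·d_A = (-26.4453,4.9312)
T_B = V + ((C−V)·d_B)·d_B = V + 2.9229·d_B = (-21.6863,2.0017)
sweep = 180° − θ = 34.1338°

center=(-28.8369,-4.2841) T_A=(-26.4453,4.9312) T_B=(-21.6863,2.0017) sweep=34.1338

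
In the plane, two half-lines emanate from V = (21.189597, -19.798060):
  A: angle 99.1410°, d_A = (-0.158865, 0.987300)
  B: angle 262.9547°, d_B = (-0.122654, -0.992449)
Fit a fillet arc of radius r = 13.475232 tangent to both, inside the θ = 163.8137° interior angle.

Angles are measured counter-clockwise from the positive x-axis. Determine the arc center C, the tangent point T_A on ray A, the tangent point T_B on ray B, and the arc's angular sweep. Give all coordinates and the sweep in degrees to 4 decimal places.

center=(7.5811,-20.0470) T_A=(20.8852,-17.9062) T_B=(20.9546,-21.6998) sweep=16.1863

bisector direction at 181.0479° = (-0.999833,-0.018287)
center distance |VC| = r/sin(θ/2) = 13.475232/sin(81.9069°) = 13.610789
C = V + |VC|·bis = (7.5811,-20.0470)
T_A = V + ((C−V)·d_A)·d_A = V + 1.9162·d_A = (20.8852,-17.9062)
T_B = V + ((C−V)·d_B)·d_B = V + 1.9162·d_B = (20.9546,-21.6998)
sweep = 180° − θ = 16.1863°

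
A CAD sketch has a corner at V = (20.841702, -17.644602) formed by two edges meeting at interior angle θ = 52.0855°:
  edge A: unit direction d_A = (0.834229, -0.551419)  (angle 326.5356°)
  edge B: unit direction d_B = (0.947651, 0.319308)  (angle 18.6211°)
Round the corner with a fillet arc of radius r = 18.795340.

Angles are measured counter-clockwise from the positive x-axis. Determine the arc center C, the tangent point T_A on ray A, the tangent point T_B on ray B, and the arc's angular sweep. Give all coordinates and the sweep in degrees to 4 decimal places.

center=(63.2930,-23.1744) T_A=(52.9289,-38.8540) T_B=(57.2915,-5.3630) sweep=127.9145

bisector direction at 352.5784° = (0.991622,-0.129170)
center distance |VC| = r/sin(θ/2) = 18.795340/sin(26.0428°) = 42.809926
C = V + |VC|·bis = (63.2930,-23.1744)
T_A = V + ((C−V)·d_A)·d_A = V + 38.4633·d_A = (52.9289,-38.8540)
T_B = V + ((C−V)·d_B)·d_B = V + 38.4633·d_B = (57.2915,-5.3630)
sweep = 180° − θ = 127.9145°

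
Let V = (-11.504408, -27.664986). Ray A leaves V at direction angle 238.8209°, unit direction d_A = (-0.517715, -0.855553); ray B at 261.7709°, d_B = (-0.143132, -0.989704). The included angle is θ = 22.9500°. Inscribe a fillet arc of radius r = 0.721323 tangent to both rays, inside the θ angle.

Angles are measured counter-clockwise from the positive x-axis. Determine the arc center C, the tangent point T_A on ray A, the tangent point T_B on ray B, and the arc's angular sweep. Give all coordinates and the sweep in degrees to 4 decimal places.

center=(-12.7269,-31.0785) T_A=(-13.3440,-30.7051) T_B=(-12.0130,-31.1818) sweep=157.0500

bisector direction at 250.2959° = (-0.337163,-0.941446)
center distance |VC| = r/sin(θ/2) = 0.721323/sin(11.4750°) = 3.625826
C = V + |VC|·bis = (-12.7269,-31.0785)
T_A = V + ((C−V)·d_A)·d_A = V + 3.5534·d_A = (-13.3440,-30.7051)
T_B = V + ((C−V)·d_B)·d_B = V + 3.5534·d_B = (-12.0130,-31.1818)
sweep = 180° − θ = 157.0500°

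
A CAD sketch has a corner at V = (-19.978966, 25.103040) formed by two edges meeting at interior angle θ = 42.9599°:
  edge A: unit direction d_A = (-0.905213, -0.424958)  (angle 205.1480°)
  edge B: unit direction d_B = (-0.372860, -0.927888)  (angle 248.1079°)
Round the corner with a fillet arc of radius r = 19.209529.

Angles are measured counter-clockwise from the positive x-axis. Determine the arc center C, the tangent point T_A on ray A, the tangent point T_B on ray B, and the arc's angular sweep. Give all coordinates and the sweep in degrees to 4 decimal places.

center=(-56.0049,-13.0306) T_A=(-64.1681,4.3582) T_B=(-38.1806,-20.1930) sweep=137.0401

bisector direction at 226.6279° = (-0.686733,-0.726910)
center distance |VC| = r/sin(θ/2) = 19.209529/sin(21.4799°) = 52.459880
C = V + |VC|·bis = (-56.0049,-13.0306)
T_A = V + ((C−V)·d_A)·d_A = V + 48.8163·d_A = (-64.1681,4.3582)
T_B = V + ((C−V)·d_B)·d_B = V + 48.8163·d_B = (-38.1806,-20.1930)
sweep = 180° − θ = 137.0401°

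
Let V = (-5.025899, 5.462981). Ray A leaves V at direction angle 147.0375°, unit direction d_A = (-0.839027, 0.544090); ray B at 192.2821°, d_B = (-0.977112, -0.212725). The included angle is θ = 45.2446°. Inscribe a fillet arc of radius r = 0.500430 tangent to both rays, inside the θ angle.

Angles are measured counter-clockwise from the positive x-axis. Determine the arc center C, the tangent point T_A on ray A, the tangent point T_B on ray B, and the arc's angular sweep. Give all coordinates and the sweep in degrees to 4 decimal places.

center=(-6.3058,5.6965) T_A=(-6.0335,6.1164) T_B=(-6.1993,5.2075) sweep=134.7554

bisector direction at 169.6598° = (-0.983759,0.179492)
center distance |VC| = r/sin(θ/2) = 0.500430/sin(22.6223°) = 1.300985
C = V + |VC|·bis = (-6.3058,5.6965)
T_A = V + ((C−V)·d_A)·d_A = V + 1.2009·d_A = (-6.0335,6.1164)
T_B = V + ((C−V)·d_B)·d_B = V + 1.2009·d_B = (-6.1993,5.2075)
sweep = 180° − θ = 134.7554°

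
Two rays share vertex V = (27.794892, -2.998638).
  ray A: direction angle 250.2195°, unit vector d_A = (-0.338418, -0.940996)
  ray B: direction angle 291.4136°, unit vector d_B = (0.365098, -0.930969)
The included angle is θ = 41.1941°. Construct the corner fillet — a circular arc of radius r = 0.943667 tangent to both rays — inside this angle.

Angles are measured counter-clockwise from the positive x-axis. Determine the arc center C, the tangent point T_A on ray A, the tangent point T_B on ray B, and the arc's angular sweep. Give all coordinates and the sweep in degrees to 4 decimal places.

bisector direction at 270.8166° = (0.014251,-0.999898)
center distance |VC| = r/sin(θ/2) = 0.943667/sin(20.5970°) = 2.682446
C = V + |VC|·bis = (27.8331,-5.6808)
T_A = V + ((C−V)·d_A)·d_A = V + 2.5110·d_A = (26.9451,-5.3615)
T_B = V + ((C−V)·d_B)·d_B = V + 2.5110·d_B = (28.7116,-5.3363)
sweep = 180° − θ = 138.8059°

center=(27.8331,-5.6808) T_A=(26.9451,-5.3615) T_B=(28.7116,-5.3363) sweep=138.8059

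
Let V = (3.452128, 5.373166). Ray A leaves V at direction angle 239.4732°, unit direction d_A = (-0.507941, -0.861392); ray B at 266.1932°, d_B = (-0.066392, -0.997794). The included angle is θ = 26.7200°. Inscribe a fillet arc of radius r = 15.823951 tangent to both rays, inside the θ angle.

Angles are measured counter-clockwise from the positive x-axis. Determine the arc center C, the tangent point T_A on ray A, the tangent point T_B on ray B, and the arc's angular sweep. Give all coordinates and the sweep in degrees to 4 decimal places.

bisector direction at 252.8332° = (-0.295154,-0.955450)
center distance |VC| = r/sin(θ/2) = 15.823951/sin(13.3600°) = 68.481579
C = V + |VC|·bis = (-16.7605,-60.0575)
T_A = V + ((C−V)·d_A)·d_A = V + 66.6283·d_A = (-30.3911,-52.0199)
T_B = V + ((C−V)·d_B)·d_B = V + 66.6283·d_B = (-0.9715,-61.1081)
sweep = 180° − θ = 153.2800°

center=(-16.7605,-60.0575) T_A=(-30.3911,-52.0199) T_B=(-0.9715,-61.1081) sweep=153.2800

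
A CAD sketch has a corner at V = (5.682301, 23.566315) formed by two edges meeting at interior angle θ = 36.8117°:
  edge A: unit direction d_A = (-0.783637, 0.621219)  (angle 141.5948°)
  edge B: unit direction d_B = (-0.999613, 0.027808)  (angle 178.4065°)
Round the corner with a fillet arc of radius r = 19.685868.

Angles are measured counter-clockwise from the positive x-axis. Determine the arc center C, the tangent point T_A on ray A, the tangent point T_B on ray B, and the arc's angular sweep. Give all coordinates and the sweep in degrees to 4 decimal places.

bisector direction at 160.0007° = (-0.939697,0.342009)
center distance |VC| = r/sin(θ/2) = 19.685868/sin(18.4059°) = 62.347181
C = V + |VC|·bis = (-52.9051,44.8896)
T_A = V + ((C−V)·d_A)·d_A = V + 59.1577·d_A = (-40.6759,60.3162)
T_B = V + ((C−V)·d_B)·d_B = V + 59.1577·d_B = (-53.4526,25.2114)
sweep = 180° − θ = 143.1883°

center=(-52.9051,44.8896) T_A=(-40.6759,60.3162) T_B=(-53.4526,25.2114) sweep=143.1883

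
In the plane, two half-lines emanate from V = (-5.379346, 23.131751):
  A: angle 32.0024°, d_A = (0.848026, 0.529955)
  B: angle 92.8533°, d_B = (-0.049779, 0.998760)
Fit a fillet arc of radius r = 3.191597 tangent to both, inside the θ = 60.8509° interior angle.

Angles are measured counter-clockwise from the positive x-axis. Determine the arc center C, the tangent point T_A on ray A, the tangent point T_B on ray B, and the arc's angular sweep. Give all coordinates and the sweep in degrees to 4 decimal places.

center=(-2.4622,28.7183) T_A=(-0.7708,26.0117) T_B=(-5.6499,28.5594) sweep=119.1491

bisector direction at 62.4279° = (0.462865,0.886429)
center distance |VC| = r/sin(θ/2) = 3.191597/sin(30.4255°) = 6.302312
C = V + |VC|·bis = (-2.4622,28.7183)
T_A = V + ((C−V)·d_A)·d_A = V + 5.4344·d_A = (-0.7708,26.0117)
T_B = V + ((C−V)·d_B)·d_B = V + 5.4344·d_B = (-5.6499,28.5594)
sweep = 180° − θ = 119.1491°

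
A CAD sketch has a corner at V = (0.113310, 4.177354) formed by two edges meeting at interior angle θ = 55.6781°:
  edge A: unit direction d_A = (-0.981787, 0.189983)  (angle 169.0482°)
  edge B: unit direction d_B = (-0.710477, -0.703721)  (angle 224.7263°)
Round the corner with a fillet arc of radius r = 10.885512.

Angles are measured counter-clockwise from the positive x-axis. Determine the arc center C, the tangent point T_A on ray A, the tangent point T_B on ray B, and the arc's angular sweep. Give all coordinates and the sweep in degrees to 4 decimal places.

center=(-22.1915,-2.5939) T_A=(-20.1234,8.0933) T_B=(-14.5311,-10.3278) sweep=124.3219

bisector direction at 196.8872° = (-0.956878,-0.290489)
center distance |VC| = r/sin(θ/2) = 10.885512/sin(27.8391°) = 23.309976
C = V + |VC|·bis = (-22.1915,-2.5939)
T_A = V + ((C−V)·d_A)·d_A = V + 20.6121·d_A = (-20.1234,8.0933)
T_B = V + ((C−V)·d_B)·d_B = V + 20.6121·d_B = (-14.5311,-10.3278)
sweep = 180° − θ = 124.3219°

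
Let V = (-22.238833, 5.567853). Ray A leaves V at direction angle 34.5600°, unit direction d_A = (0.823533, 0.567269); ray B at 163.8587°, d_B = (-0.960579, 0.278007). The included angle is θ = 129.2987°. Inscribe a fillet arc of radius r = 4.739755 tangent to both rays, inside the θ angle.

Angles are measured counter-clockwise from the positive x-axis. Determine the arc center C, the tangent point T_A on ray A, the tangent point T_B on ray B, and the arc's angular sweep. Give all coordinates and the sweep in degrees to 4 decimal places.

bisector direction at 99.2094° = (-0.160042,0.987110)
center distance |VC| = r/sin(θ/2) = 4.739755/sin(64.6493°) = 5.244807
C = V + |VC|·bis = (-23.0782,10.7451)
T_A = V + ((C−V)·d_A)·d_A = V + 2.2456·d_A = (-20.3895,6.8417)
T_B = V + ((C−V)·d_B)·d_B = V + 2.2456·d_B = (-24.3959,6.1921)
sweep = 180° − θ = 50.7013°

center=(-23.0782,10.7451) T_A=(-20.3895,6.8417) T_B=(-24.3959,6.1921) sweep=50.7013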